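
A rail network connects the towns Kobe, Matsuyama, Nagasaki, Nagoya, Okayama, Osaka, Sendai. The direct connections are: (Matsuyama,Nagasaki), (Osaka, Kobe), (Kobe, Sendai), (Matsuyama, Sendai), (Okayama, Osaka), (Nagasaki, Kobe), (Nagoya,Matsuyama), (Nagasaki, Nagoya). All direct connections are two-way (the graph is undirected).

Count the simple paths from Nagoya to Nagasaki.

3

Nagoya–Matsuyama–Nagasaki
Nagoya–Matsuyama–Sendai–Kobe–Nagasaki
Nagoya–Nagasaki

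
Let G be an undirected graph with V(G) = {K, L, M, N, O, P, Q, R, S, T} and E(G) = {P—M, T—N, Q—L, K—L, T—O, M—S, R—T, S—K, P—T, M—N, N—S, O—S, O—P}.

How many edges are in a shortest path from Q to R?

6

Distance 0: Q.
Distance 1: L.
Distance 2: K.
Distance 3: S.
Distance 4: M, N, O.
Distance 5: P, T.
Distance 6: R — contains R.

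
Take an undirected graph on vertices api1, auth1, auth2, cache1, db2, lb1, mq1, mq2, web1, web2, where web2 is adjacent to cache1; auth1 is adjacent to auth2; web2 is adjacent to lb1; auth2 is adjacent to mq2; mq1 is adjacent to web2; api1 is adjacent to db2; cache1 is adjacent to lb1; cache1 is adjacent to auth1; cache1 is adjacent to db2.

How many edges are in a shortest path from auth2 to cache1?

Distance 0: auth2.
Distance 1: auth1, mq2.
Distance 2: cache1 — contains cache1.

2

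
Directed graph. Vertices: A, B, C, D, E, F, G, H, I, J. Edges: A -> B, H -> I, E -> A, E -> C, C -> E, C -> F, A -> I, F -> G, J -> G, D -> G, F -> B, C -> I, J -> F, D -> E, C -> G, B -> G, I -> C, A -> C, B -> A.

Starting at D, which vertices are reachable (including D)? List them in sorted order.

A, B, C, D, E, F, G, I

Start at D.
Its neighbours: E, G.
Then their neighbours: A, C.
Then next layer: B, F, I.
Nothing further is reachable.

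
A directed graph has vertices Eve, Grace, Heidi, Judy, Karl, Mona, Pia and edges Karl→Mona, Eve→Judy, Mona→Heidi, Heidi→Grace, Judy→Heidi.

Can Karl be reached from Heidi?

No

Explore from Heidi.
Distance 1: reach Grace.
The search from Heidi is exhausted; no directed path reaches Karl.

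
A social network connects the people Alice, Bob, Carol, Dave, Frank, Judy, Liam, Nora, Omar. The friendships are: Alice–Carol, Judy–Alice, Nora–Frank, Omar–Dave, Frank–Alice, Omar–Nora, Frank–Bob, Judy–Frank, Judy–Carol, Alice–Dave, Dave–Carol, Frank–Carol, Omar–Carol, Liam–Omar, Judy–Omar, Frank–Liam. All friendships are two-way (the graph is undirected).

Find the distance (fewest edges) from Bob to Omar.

3

Distance 0: Bob.
Distance 1: Frank.
Distance 2: Alice, Carol, Judy, Liam, Nora.
Distance 3: Dave, Omar — contains Omar.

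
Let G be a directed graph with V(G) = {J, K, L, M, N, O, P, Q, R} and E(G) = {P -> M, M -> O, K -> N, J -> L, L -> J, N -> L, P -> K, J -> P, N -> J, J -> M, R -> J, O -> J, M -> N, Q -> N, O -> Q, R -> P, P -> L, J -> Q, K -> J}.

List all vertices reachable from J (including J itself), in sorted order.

Start at J.
Its neighbours: L, M, P, Q.
Then their neighbours: K, N, O.
Nothing further is reachable.

J, K, L, M, N, O, P, Q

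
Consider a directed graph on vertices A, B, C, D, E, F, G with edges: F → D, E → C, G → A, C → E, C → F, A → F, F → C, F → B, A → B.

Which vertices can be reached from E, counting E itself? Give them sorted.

Start at E.
Its neighbours: C.
Then their neighbours: F.
Then next layer: B, D.
Nothing further is reachable.

B, C, D, E, F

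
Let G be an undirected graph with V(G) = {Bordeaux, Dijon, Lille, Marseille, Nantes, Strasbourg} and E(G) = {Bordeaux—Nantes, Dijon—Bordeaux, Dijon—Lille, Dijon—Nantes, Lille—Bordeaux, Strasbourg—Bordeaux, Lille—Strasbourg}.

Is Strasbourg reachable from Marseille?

No

Marseille has no edges, so nothing is reachable from it.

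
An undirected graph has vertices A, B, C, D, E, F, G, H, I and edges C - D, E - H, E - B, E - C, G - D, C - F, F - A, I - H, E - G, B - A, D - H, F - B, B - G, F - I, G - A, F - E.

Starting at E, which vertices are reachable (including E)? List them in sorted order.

A, B, C, D, E, F, G, H, I

Start at E.
Its neighbours: B, C, F, G, H.
Then their neighbours: A, D, I.
Every vertex is now reached.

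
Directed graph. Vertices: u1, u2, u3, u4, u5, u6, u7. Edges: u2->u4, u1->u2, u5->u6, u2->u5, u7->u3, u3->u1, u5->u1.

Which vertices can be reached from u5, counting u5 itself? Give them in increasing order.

u1, u2, u4, u5, u6

Start at u5.
Its neighbours: u1, u6.
Then their neighbours: u2.
Then next layer: u4.
Nothing further is reachable.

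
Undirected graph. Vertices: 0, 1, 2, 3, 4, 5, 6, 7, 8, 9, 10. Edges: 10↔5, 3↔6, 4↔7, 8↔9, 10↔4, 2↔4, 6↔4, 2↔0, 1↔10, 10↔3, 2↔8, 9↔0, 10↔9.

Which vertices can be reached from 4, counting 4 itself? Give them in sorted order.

Start at 4.
Its neighbours: 2, 6, 7, 10.
Then their neighbours: 0, 1, 3, 5, 8, 9.
Every vertex is now reached.

0, 1, 2, 3, 4, 5, 6, 7, 8, 9, 10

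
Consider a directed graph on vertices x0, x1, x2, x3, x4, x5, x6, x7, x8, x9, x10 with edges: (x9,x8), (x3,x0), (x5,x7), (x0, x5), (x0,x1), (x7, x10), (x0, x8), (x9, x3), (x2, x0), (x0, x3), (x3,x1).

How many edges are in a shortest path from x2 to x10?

Distance 0: x2.
Distance 1: x0.
Distance 2: x1, x3, x5, x8.
Distance 3: x7.
Distance 4: x10 — contains x10.

4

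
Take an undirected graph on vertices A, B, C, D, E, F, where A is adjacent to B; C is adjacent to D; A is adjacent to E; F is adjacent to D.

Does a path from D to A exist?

No

Explore from D.
Distance 1: reach C, F.
The search is exhausted without reaching A; it lies in a different component.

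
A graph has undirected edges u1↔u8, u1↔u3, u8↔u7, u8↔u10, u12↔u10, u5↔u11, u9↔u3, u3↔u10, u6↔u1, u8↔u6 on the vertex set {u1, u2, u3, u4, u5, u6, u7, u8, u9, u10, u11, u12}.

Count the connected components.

4

From u1: component {u1, u3, u6, u7, u8, u9, u10, u12}.
From u2: component {u2}.
From u4: component {u4}.
From u5: component {u5, u11}.
That's 4 components.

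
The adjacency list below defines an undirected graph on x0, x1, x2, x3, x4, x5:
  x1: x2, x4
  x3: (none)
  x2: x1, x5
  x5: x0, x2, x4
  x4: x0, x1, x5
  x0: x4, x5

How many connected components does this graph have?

From x0: component {x0, x1, x2, x4, x5}.
From x3: component {x3}.
That's 2 components.

2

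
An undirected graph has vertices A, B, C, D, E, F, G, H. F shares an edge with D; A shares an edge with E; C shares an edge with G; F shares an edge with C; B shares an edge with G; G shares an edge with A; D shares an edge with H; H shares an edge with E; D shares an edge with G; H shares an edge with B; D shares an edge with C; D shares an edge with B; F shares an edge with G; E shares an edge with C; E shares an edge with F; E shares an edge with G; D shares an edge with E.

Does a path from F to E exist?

Explore from F.
Distance 1: reach C, D, E, G.
Found E.

Yes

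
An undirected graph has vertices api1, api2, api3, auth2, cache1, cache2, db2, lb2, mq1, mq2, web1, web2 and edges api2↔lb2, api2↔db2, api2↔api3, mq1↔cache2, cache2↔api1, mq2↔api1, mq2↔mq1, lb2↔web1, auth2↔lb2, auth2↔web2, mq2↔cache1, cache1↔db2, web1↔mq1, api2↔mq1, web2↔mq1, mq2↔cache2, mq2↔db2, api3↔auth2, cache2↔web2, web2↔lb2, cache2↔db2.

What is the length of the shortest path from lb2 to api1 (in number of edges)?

Distance 0: lb2.
Distance 1: api2, auth2, web1, web2.
Distance 2: api3, cache2, db2, mq1.
Distance 3: api1, cache1, mq2 — contains api1.

3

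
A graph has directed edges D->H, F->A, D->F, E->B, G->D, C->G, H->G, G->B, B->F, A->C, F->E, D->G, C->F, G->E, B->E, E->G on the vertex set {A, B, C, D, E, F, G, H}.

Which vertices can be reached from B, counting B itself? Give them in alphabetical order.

Start at B.
Its neighbours: E, F.
Then their neighbours: A, G.
Then next layer: C, D.
Then next layer: H.
Every vertex is now reached.

A, B, C, D, E, F, G, H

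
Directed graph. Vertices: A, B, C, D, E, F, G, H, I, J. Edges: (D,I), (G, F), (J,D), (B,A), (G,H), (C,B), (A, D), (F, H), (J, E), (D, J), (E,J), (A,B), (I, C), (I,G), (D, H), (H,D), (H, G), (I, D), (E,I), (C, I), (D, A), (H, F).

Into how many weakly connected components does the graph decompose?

1

From A: component {A, B, C, D, E, F, G, H, I, J}.
That's 1 component.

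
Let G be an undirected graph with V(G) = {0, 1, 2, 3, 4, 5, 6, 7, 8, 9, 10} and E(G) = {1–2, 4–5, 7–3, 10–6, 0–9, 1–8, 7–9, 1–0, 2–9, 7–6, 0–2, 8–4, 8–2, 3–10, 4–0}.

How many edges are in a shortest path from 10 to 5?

6

Distance 0: 10.
Distance 1: 3, 6.
Distance 2: 7.
Distance 3: 9.
Distance 4: 0, 2.
Distance 5: 1, 4, 8.
Distance 6: 5 — contains 5.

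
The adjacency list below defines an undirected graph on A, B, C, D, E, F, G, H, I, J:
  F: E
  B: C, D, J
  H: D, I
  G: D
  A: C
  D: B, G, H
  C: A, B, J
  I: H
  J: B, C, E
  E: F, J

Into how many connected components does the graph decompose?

1

From A: component {A, B, C, D, E, F, G, H, I, J}.
That's 1 component.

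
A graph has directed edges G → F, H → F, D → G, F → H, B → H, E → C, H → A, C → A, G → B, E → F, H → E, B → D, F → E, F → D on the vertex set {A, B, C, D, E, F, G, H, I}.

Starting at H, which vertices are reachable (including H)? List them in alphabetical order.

Start at H.
Its neighbours: A, E, F.
Then their neighbours: C, D.
Then next layer: G.
Then next layer: B.
Nothing further is reachable.

A, B, C, D, E, F, G, H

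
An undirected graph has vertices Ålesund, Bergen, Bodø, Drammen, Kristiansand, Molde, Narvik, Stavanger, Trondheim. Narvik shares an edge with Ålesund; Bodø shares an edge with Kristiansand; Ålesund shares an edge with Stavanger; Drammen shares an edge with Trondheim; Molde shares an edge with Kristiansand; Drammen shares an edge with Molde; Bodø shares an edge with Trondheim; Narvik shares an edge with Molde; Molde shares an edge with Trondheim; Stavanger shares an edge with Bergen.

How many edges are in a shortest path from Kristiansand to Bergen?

Distance 0: Kristiansand.
Distance 1: Bodø, Molde.
Distance 2: Drammen, Narvik, Trondheim.
Distance 3: Ålesund.
Distance 4: Stavanger.
Distance 5: Bergen — contains Bergen.

5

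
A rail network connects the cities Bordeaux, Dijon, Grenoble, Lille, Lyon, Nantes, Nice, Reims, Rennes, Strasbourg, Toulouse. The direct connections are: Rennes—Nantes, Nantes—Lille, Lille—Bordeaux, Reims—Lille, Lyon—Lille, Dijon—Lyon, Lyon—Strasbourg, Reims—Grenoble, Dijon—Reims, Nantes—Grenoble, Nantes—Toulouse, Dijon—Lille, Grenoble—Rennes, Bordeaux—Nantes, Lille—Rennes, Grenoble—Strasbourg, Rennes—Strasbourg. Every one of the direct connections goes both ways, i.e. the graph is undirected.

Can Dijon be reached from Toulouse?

Explore from Toulouse.
Distance 1: reach Nantes.
Distance 2: reach Bordeaux, Grenoble, Lille, Rennes.
Distance 3: reach Dijon, Lyon, Reims, Strasbourg.
Found Dijon.

Yes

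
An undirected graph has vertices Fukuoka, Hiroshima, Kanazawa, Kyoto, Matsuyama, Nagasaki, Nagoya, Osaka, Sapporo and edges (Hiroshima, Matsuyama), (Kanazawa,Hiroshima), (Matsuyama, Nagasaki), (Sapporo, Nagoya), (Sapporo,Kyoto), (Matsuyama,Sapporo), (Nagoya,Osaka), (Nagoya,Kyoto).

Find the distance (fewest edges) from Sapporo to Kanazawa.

Distance 0: Sapporo.
Distance 1: Kyoto, Matsuyama, Nagoya.
Distance 2: Hiroshima, Nagasaki, Osaka.
Distance 3: Kanazawa — contains Kanazawa.

3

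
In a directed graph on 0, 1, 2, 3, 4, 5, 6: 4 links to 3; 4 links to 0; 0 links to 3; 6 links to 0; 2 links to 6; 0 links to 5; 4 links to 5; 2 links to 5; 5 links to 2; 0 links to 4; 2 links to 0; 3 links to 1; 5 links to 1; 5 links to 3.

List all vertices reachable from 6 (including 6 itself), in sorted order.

0, 1, 2, 3, 4, 5, 6

Start at 6.
Its neighbours: 0.
Then their neighbours: 3, 4, 5.
Then next layer: 1, 2.
Every vertex is now reached.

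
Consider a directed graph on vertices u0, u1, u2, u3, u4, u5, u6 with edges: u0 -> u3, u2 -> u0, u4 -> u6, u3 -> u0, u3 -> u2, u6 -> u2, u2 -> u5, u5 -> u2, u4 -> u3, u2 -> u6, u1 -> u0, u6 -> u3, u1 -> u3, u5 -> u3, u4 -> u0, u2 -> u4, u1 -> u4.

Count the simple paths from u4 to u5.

4

u4→u0→u3→u2→u5
u4→u3→u2→u5
u4→u6→u2→u5
u4→u6→u3→u2→u5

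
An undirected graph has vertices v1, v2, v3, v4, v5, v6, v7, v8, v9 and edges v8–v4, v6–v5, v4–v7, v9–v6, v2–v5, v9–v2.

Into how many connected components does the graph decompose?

4

From v1: component {v1}.
From v2: component {v2, v5, v6, v9}.
From v3: component {v3}.
From v4: component {v4, v7, v8}.
That's 4 components.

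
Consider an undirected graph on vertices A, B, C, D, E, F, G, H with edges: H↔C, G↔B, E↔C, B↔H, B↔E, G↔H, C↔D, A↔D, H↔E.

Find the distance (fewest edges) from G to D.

3

Distance 0: G.
Distance 1: B, H.
Distance 2: C, E.
Distance 3: D — contains D.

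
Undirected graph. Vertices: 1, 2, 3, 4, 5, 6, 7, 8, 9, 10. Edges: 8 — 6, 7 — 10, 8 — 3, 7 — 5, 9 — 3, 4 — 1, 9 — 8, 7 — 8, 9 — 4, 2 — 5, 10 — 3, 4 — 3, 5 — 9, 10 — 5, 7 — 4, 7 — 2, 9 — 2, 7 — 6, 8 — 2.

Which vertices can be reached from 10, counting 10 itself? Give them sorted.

Start at 10.
Its neighbours: 3, 5, 7.
Then their neighbours: 2, 4, 6, 8, 9.
Then next layer: 1.
Every vertex is now reached.

1, 2, 3, 4, 5, 6, 7, 8, 9, 10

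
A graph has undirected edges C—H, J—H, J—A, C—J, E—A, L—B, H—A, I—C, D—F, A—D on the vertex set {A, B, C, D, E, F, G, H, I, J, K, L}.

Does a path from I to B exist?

No

Explore from I.
Distance 1: reach C.
Distance 2: reach H, J.
Distance 3: reach A.
Distance 4: reach D, E.
Distance 5: reach F.
The search is exhausted without reaching B; it lies in a different component.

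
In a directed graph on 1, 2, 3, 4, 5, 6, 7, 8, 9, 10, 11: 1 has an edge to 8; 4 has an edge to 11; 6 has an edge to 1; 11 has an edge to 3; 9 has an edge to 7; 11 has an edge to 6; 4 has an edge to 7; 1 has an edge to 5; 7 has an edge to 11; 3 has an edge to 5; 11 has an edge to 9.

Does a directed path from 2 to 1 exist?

2 has no outgoing edges, so nothing is reachable from it.

No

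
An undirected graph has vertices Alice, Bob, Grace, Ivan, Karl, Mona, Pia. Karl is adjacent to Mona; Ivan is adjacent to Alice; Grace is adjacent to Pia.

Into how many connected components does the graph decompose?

From Alice: component {Alice, Ivan}.
From Bob: component {Bob}.
From Grace: component {Grace, Pia}.
From Karl: component {Karl, Mona}.
That's 4 components.

4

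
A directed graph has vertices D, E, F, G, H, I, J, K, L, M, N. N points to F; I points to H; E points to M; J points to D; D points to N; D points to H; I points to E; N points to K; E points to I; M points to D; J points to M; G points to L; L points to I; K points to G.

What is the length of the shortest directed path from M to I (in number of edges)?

6

Distance 0: M.
Distance 1: D.
Distance 2: H, N.
Distance 3: F, K.
Distance 4: G.
Distance 5: L.
Distance 6: I — contains I.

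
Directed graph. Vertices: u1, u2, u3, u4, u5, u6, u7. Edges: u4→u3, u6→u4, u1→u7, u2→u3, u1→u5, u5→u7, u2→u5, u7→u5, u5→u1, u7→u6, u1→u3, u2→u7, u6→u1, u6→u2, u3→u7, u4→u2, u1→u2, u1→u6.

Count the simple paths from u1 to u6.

u1→u2→u3→u7→u6
u1→u2→u5→u7→u6
u1→u2→u7→u6
u1→u3→u7→u6
u1→u5→u7→u6
u1→u6
u1→u7→u6

7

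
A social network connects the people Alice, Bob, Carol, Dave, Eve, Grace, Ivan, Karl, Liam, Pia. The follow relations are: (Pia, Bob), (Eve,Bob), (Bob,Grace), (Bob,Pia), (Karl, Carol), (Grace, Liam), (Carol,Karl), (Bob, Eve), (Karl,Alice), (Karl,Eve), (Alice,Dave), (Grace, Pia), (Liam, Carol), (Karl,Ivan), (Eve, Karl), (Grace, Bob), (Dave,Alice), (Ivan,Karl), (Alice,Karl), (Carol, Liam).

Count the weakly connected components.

1

From Alice: component {Alice, Bob, Carol, Dave, Eve, Grace, Ivan, Karl, Liam, Pia}.
That's 1 component.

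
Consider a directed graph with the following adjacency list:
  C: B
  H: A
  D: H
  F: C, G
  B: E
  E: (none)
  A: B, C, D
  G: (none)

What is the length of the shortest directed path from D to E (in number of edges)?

4

Distance 0: D.
Distance 1: H.
Distance 2: A.
Distance 3: B, C.
Distance 4: E — contains E.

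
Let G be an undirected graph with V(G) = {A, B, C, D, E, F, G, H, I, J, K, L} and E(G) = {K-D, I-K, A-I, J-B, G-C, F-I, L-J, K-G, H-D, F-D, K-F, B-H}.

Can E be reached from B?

No

Explore from B.
Distance 1: reach H, J.
Distance 2: reach D, L.
Distance 3: reach F, K.
Distance 4: reach G, I.
Distance 5: reach A, C.
The search is exhausted without reaching E; it lies in a different component.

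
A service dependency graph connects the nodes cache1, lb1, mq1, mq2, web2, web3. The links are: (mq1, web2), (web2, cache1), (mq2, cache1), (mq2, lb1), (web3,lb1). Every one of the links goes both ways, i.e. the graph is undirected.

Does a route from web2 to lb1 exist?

Yes

Explore from web2.
Distance 1: reach cache1, mq1.
Distance 2: reach mq2.
Distance 3: reach lb1.
Found lb1.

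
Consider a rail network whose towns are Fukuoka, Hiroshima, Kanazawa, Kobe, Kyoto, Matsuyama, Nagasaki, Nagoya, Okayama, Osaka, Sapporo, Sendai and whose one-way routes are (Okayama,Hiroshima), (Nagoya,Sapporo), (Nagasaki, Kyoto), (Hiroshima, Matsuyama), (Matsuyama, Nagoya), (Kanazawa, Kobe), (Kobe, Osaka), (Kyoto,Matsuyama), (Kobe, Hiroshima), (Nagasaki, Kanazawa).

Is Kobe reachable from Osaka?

No

Osaka has no outgoing edges, so nothing is reachable from it.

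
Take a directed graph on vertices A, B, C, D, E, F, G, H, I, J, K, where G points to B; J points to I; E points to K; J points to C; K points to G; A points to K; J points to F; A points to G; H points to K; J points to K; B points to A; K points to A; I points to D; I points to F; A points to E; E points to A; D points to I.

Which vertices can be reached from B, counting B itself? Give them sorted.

A, B, E, G, K

Start at B.
Its neighbours: A.
Then their neighbours: E, G, K.
Nothing further is reachable.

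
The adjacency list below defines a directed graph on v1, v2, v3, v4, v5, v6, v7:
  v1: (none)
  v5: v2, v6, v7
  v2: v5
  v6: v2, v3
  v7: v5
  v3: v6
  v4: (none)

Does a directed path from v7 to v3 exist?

Yes

Explore from v7.
Distance 1: reach v5.
Distance 2: reach v2, v6.
Distance 3: reach v3.
Found v3.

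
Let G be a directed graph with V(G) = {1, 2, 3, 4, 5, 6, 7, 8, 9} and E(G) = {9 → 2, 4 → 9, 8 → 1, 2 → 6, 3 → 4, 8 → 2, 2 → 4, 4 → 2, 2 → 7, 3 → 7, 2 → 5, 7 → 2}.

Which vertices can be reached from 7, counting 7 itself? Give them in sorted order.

Start at 7.
Its neighbours: 2.
Then their neighbours: 4, 5, 6.
Then next layer: 9.
Nothing further is reachable.

2, 4, 5, 6, 7, 9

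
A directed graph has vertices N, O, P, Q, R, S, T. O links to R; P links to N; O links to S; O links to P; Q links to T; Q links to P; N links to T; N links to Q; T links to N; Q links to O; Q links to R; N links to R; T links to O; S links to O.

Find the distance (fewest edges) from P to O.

Distance 0: P.
Distance 1: N.
Distance 2: Q, R, T.
Distance 3: O — contains O.

3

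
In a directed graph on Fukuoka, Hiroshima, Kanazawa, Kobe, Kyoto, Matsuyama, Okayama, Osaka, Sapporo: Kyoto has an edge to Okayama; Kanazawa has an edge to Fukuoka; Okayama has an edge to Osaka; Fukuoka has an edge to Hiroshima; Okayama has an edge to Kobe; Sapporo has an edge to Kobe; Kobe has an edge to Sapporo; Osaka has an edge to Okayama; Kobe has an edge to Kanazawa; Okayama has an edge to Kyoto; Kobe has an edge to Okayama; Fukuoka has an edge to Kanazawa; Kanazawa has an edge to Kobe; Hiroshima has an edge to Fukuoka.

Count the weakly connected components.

2

From Fukuoka: component {Fukuoka, Hiroshima, Kanazawa, Kobe, Kyoto, Okayama, Osaka, Sapporo}.
From Matsuyama: component {Matsuyama}.
That's 2 components.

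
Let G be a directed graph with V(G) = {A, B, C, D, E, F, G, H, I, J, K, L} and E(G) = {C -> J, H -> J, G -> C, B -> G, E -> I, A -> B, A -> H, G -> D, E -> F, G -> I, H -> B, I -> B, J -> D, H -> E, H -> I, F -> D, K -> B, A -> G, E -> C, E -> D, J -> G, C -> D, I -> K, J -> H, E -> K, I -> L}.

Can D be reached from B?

Yes

Explore from B.
Distance 1: reach G.
Distance 2: reach C, D, I.
Found D.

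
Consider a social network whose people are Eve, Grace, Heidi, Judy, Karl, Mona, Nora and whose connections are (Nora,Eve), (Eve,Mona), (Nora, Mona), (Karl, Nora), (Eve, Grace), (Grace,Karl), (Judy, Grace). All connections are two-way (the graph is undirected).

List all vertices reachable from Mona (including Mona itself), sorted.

Eve, Grace, Judy, Karl, Mona, Nora

Start at Mona.
Its neighbours: Eve, Nora.
Then their neighbours: Grace, Karl.
Then next layer: Judy.
Nothing further is reachable.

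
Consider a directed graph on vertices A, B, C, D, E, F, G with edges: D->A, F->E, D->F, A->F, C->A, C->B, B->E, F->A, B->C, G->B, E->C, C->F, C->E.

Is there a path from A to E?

Explore from A.
Distance 1: reach F.
Distance 2: reach E.
Found E.

Yes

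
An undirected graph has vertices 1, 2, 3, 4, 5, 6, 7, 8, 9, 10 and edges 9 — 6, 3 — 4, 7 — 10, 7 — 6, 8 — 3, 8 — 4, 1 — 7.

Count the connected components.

From 1: component {1, 6, 7, 9, 10}.
From 2: component {2}.
From 3: component {3, 4, 8}.
From 5: component {5}.
That's 4 components.

4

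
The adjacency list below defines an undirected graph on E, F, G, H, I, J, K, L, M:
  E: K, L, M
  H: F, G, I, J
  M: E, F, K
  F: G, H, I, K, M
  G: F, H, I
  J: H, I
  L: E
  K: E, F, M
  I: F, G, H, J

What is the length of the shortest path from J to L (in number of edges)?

5

Distance 0: J.
Distance 1: H, I.
Distance 2: F, G.
Distance 3: K, M.
Distance 4: E.
Distance 5: L — contains L.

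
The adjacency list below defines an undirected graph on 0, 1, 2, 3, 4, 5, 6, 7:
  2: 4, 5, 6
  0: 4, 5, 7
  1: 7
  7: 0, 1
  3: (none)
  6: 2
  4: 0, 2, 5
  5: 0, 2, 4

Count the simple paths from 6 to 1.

4

6–2–4–0–7–1
6–2–4–5–0–7–1
6–2–5–0–7–1
6–2–5–4–0–7–1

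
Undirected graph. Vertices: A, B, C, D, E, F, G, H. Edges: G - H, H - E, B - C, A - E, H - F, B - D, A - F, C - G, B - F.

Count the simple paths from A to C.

A–E–H–F–B–C
A–E–H–G–C
A–F–B–C
A–F–H–G–C

4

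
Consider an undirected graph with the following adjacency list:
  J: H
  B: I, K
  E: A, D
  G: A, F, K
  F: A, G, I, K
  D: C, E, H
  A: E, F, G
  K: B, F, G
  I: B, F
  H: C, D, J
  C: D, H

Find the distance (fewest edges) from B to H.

6

Distance 0: B.
Distance 1: I, K.
Distance 2: F, G.
Distance 3: A.
Distance 4: E.
Distance 5: D.
Distance 6: C, H — contains H.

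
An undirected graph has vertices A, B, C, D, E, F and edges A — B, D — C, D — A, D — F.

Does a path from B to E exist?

Explore from B.
Distance 1: reach A.
Distance 2: reach D.
Distance 3: reach C, F.
The search is exhausted without reaching E; it lies in a different component.

No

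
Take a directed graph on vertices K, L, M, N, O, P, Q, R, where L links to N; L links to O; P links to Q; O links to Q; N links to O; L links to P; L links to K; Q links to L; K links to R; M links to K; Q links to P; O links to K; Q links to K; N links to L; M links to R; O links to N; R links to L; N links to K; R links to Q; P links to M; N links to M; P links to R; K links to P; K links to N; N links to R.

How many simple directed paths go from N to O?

N→K→P→M→R→L→O
N→K→P→M→R→Q→L→O
N→K→P→Q→L→O
N→K→P→R→L→O
N→K→P→R→Q→L→O
N→K→R→L→O
N→K→R→Q→L→O
N→L→O
... and 10 more.

18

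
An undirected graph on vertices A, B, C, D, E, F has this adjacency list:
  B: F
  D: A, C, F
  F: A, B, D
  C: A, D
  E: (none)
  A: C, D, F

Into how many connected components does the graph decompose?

2

From A: component {A, B, C, D, F}.
From E: component {E}.
That's 2 components.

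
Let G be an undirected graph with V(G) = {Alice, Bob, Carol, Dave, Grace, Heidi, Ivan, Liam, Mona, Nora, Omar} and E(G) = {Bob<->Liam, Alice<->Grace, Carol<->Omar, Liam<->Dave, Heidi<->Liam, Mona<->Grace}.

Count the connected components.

From Alice: component {Alice, Grace, Mona}.
From Bob: component {Bob, Dave, Heidi, Liam}.
From Carol: component {Carol, Omar}.
From Ivan: component {Ivan}.
From Nora: component {Nora}.
That's 5 components.

5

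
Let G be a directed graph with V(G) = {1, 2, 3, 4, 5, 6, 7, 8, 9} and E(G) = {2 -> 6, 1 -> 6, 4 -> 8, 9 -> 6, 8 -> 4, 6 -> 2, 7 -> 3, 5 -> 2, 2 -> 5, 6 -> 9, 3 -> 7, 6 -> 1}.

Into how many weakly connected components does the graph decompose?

From 1: component {1, 2, 5, 6, 9}.
From 3: component {3, 7}.
From 4: component {4, 8}.
That's 3 components.

3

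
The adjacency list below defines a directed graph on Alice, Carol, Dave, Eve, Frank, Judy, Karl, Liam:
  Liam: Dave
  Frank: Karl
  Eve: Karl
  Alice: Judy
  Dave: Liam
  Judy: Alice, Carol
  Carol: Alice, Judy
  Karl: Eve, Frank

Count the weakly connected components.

3

From Alice: component {Alice, Carol, Judy}.
From Dave: component {Dave, Liam}.
From Eve: component {Eve, Frank, Karl}.
That's 3 components.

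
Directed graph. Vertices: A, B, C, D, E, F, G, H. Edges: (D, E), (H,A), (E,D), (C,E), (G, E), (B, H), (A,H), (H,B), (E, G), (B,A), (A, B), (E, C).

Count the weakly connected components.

From A: component {A, B, H}.
From C: component {C, D, E, G}.
From F: component {F}.
That's 3 components.

3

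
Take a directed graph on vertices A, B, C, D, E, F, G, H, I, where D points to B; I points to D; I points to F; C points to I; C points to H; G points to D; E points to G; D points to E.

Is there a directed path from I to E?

Explore from I.
Distance 1: reach D, F.
Distance 2: reach B, E.
Found E.

Yes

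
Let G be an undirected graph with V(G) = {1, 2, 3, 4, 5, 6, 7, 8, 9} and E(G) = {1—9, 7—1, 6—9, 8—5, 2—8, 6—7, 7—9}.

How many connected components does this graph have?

4

From 1: component {1, 6, 7, 9}.
From 2: component {2, 5, 8}.
From 3: component {3}.
From 4: component {4}.
That's 4 components.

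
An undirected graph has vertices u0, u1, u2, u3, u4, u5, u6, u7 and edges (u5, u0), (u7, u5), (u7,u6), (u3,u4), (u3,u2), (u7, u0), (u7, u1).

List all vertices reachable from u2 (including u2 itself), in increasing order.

u2, u3, u4

Start at u2.
Its neighbours: u3.
Then their neighbours: u4.
Nothing further is reachable.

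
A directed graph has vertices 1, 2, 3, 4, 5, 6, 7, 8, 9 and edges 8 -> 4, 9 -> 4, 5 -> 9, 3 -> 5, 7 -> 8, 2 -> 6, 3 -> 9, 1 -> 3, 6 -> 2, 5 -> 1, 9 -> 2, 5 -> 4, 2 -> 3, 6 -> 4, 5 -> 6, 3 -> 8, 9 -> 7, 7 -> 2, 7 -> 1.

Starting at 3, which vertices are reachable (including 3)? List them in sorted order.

1, 2, 3, 4, 5, 6, 7, 8, 9

Start at 3.
Its neighbours: 5, 8, 9.
Then their neighbours: 1, 2, 4, 6, 7.
Every vertex is now reached.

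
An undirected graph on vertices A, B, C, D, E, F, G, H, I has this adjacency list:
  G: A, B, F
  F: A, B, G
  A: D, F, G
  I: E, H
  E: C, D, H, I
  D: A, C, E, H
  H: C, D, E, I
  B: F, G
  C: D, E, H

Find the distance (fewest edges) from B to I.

Distance 0: B.
Distance 1: F, G.
Distance 2: A.
Distance 3: D.
Distance 4: C, E, H.
Distance 5: I — contains I.

5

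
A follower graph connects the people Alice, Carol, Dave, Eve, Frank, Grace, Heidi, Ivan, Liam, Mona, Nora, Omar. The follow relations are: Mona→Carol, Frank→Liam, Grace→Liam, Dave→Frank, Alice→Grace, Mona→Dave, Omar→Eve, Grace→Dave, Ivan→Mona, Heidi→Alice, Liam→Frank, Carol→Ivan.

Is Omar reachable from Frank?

Explore from Frank.
Distance 1: reach Liam.
The search from Frank is exhausted; no directed path reaches Omar.

No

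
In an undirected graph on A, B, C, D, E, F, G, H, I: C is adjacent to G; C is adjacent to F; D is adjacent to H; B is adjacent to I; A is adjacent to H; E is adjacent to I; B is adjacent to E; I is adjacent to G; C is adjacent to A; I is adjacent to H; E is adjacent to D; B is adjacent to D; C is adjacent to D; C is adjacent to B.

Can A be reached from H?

Explore from H.
Distance 1: reach A, D, I.
Found A.

Yes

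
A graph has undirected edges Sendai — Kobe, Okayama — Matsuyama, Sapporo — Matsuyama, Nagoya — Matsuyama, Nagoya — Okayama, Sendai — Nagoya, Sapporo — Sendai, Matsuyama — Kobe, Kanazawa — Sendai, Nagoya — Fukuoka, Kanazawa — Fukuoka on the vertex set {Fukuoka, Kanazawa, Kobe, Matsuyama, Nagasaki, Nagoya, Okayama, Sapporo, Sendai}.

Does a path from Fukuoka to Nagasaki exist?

Explore from Fukuoka.
Distance 1: reach Kanazawa, Nagoya.
Distance 2: reach Matsuyama, Okayama, Sendai.
Distance 3: reach Kobe, Sapporo.
The search is exhausted without reaching Nagasaki; it lies in a different component.

No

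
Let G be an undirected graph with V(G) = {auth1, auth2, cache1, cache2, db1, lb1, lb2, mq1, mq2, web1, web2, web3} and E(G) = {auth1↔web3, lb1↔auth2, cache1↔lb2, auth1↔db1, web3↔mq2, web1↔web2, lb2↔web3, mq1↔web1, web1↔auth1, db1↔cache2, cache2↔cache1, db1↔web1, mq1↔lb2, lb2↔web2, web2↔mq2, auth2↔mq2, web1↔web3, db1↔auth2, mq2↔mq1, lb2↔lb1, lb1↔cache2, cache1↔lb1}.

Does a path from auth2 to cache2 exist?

Explore from auth2.
Distance 1: reach db1, lb1, mq2.
Distance 2: reach auth1, cache1, cache2, lb2, mq1, web1, web2, web3.
Found cache2.

Yes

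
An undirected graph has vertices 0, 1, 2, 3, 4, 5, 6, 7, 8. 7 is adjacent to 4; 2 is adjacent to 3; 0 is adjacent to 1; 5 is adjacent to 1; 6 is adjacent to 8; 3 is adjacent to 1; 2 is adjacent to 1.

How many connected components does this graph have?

From 0: component {0, 1, 2, 3, 5}.
From 4: component {4, 7}.
From 6: component {6, 8}.
That's 3 components.

3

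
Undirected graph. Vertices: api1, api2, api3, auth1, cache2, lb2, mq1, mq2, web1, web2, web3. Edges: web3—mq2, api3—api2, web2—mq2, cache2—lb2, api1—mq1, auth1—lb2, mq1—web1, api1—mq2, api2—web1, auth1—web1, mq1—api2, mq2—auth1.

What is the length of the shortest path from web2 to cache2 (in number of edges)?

4

Distance 0: web2.
Distance 1: mq2.
Distance 2: api1, auth1, web3.
Distance 3: lb2, mq1, web1.
Distance 4: api2, cache2 — contains cache2.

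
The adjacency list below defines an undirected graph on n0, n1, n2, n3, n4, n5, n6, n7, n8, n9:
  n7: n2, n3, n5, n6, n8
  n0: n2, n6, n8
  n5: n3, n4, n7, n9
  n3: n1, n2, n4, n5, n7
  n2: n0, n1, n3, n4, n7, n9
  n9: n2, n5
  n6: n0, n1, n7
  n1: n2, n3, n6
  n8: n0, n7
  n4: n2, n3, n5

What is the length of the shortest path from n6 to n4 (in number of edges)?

3

Distance 0: n6.
Distance 1: n0, n1, n7.
Distance 2: n2, n3, n5, n8.
Distance 3: n4, n9 — contains n4.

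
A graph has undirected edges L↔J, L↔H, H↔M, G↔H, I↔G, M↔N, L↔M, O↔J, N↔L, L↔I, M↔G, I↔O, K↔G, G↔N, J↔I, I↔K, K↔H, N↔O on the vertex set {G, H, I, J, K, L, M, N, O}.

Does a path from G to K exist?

Yes

Explore from G.
Distance 1: reach H, I, K, M, N.
Found K.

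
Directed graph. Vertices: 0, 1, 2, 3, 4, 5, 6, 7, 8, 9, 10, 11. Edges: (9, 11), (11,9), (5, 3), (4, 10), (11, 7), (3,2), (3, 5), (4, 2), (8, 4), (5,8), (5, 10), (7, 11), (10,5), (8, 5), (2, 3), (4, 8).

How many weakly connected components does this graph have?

From 0: component {0}.
From 1: component {1}.
From 2: component {2, 3, 4, 5, 8, 10}.
From 6: component {6}.
From 7: component {7, 9, 11}.
That's 5 components.

5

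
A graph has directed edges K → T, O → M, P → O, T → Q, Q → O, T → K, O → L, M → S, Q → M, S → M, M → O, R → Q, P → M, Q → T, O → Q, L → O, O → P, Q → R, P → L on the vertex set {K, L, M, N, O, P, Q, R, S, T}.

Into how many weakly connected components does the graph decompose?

2

From K: component {K, L, M, O, P, Q, R, S, T}.
From N: component {N}.
That's 2 components.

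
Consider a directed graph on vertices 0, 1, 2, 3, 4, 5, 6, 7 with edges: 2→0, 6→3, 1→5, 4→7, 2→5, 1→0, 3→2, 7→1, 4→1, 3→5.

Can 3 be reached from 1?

No

Explore from 1.
Distance 1: reach 0, 5.
The search from 1 is exhausted; no directed path reaches 3.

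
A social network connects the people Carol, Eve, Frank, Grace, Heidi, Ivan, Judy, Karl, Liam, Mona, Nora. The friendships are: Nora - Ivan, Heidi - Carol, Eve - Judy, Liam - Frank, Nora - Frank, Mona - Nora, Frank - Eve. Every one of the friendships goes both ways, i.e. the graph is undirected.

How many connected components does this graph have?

4

From Carol: component {Carol, Heidi}.
From Eve: component {Eve, Frank, Ivan, Judy, Liam, Mona, Nora}.
From Grace: component {Grace}.
From Karl: component {Karl}.
That's 4 components.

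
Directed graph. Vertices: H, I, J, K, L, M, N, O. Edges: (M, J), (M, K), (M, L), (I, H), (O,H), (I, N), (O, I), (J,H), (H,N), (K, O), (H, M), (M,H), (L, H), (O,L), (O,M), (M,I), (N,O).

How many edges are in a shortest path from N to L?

Distance 0: N.
Distance 1: O.
Distance 2: H, I, L, M — contains L.

2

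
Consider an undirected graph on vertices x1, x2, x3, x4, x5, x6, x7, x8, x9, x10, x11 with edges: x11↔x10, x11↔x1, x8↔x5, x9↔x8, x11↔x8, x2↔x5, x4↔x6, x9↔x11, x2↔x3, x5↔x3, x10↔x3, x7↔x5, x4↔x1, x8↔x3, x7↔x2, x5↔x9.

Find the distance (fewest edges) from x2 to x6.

6

Distance 0: x2.
Distance 1: x3, x5, x7.
Distance 2: x8, x9, x10.
Distance 3: x11.
Distance 4: x1.
Distance 5: x4.
Distance 6: x6 — contains x6.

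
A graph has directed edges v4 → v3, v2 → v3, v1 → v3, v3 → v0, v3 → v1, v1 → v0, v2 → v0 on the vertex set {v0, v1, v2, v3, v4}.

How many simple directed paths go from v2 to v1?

1

v2→v3→v1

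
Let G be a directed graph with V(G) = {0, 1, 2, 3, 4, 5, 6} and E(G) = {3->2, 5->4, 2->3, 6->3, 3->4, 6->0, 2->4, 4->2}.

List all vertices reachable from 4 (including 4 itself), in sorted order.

2, 3, 4

Start at 4.
Its neighbours: 2.
Then their neighbours: 3.
Nothing further is reachable.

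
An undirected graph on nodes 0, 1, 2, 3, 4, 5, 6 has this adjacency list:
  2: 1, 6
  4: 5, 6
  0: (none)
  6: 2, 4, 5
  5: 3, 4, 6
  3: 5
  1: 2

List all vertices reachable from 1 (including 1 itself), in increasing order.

Start at 1.
Its neighbours: 2.
Then their neighbours: 6.
Then next layer: 4, 5.
Then next layer: 3.
Nothing further is reachable.

1, 2, 3, 4, 5, 6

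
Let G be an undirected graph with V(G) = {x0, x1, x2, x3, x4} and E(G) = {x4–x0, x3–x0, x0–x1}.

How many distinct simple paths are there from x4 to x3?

1

x4–x0–x3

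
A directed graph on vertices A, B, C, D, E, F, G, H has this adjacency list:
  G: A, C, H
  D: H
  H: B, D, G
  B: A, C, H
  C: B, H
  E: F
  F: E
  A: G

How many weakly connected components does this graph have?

From A: component {A, B, C, D, G, H}.
From E: component {E, F}.
That's 2 components.

2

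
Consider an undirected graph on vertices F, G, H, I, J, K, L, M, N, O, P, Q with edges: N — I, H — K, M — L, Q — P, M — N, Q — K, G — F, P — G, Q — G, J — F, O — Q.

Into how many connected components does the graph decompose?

From F: component {F, G, H, J, K, O, P, Q}.
From I: component {I, L, M, N}.
That's 2 components.

2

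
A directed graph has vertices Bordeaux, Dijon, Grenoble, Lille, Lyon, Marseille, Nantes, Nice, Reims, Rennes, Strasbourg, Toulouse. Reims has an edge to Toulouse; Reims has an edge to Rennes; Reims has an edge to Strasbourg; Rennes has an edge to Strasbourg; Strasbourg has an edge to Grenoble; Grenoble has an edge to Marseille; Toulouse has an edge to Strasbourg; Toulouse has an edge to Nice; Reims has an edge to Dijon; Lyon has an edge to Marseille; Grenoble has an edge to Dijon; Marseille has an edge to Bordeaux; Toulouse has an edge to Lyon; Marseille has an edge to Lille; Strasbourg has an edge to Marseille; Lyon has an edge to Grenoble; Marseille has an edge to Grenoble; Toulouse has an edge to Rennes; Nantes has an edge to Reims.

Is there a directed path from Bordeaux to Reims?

Bordeaux has no outgoing edges, so nothing is reachable from it.

No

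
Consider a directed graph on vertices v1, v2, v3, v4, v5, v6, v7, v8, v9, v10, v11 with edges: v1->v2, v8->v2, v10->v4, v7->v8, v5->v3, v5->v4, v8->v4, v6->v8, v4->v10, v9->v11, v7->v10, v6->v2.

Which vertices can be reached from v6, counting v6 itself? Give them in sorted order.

Start at v6.
Its neighbours: v2, v8.
Then their neighbours: v4.
Then next layer: v10.
Nothing further is reachable.

v2, v4, v6, v8, v10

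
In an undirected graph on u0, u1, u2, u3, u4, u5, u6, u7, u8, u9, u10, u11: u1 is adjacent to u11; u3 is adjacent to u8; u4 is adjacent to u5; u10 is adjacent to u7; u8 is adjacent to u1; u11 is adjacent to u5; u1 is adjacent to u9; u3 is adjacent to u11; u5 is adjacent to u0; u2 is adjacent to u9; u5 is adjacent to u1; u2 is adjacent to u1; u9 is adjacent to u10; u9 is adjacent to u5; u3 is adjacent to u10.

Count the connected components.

From u0: component {u0, u1, u2, u3, u4, u5, u7, u8, u9, u10, u11}.
From u6: component {u6}.
That's 2 components.

2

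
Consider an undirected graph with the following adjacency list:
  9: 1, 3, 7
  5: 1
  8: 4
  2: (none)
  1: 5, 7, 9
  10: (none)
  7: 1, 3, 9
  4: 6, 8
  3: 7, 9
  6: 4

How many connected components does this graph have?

From 1: component {1, 3, 5, 7, 9}.
From 2: component {2}.
From 4: component {4, 6, 8}.
From 10: component {10}.
That's 4 components.

4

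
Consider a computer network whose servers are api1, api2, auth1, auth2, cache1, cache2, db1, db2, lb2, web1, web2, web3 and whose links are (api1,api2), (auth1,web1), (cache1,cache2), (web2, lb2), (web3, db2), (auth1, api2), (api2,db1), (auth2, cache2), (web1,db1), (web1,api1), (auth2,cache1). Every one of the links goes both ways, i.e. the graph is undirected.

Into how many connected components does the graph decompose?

4

From api1: component {api1, api2, auth1, db1, web1}.
From auth2: component {auth2, cache1, cache2}.
From db2: component {db2, web3}.
From lb2: component {lb2, web2}.
That's 4 components.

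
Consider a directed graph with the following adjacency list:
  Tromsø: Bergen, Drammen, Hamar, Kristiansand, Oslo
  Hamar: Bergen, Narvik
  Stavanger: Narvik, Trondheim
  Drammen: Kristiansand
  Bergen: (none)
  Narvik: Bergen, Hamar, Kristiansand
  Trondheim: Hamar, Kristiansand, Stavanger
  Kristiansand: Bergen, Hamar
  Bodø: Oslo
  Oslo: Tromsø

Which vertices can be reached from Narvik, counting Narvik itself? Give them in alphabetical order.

Start at Narvik.
Its neighbours: Bergen, Hamar, Kristiansand.
Nothing further is reachable.

Bergen, Hamar, Kristiansand, Narvik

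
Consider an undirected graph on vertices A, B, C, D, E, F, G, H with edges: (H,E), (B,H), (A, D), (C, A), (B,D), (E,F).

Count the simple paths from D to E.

D–B–H–E

1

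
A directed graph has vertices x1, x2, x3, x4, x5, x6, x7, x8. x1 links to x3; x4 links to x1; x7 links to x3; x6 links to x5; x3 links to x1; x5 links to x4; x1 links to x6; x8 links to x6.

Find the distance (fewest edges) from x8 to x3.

Distance 0: x8.
Distance 1: x6.
Distance 2: x5.
Distance 3: x4.
Distance 4: x1.
Distance 5: x3 — contains x3.

5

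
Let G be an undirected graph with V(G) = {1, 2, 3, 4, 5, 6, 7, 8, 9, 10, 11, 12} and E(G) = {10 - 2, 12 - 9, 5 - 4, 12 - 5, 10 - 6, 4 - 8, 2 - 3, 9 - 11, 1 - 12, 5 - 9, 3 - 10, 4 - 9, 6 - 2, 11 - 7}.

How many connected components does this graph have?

From 1: component {1, 4, 5, 7, 8, 9, 11, 12}.
From 2: component {2, 3, 6, 10}.
That's 2 components.

2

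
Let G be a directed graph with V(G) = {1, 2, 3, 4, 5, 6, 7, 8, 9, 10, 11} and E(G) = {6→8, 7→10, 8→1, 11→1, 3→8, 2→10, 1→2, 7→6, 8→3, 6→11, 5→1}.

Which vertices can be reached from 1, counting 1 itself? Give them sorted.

1, 2, 10

Start at 1.
Its neighbours: 2.
Then their neighbours: 10.
Nothing further is reachable.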